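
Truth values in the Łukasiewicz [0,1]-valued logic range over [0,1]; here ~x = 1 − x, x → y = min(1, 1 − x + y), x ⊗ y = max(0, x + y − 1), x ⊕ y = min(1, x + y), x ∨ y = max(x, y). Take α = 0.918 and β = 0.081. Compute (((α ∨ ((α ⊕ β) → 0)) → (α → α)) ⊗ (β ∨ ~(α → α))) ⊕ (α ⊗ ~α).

0.081

α ⊕ β = min(1, 0.918 + 0.081) = min(1, 0.999) = 0.999
(α ⊕ β) → 0 = min(1, 1 − 0.999 + 0.000) = min(1, 0.001) = 0.001
α ∨ ((α ⊕ β) → 0) = max(0.918, 0.001) = 0.918
α → α = min(1, 1 − 0.918 + 0.918) = min(1, 1.000) = 1.000
(α ∨ ((α ⊕ β) → 0)) → (α → α) = min(1, 1 − 0.918 + 1.000) = min(1, 1.082) = 1.000
~(α → α) = 1 − 1.000 = 0.000
β ∨ ~(α → α) = max(0.081, 0.000) = 0.081
((α ∨ ((α ⊕ β) → 0)) → (α → α)) ⊗ (β ∨ ~(α → α)) = max(0, 1.000 + 0.081 − 1) = max(0, 0.081) = 0.081
~α = 1 − 0.918 = 0.082
α ⊗ ~α = max(0, 0.918 + 0.082 − 1) = max(0, 0.000) = 0.000
(((α ∨ ((α ⊕ β) → 0)) → (α → α)) ⊗ (β ∨ ~(α → α))) ⊕ (α ⊗ ~α) = min(1, 0.081 + 0.000) = min(1, 0.081) = 0.081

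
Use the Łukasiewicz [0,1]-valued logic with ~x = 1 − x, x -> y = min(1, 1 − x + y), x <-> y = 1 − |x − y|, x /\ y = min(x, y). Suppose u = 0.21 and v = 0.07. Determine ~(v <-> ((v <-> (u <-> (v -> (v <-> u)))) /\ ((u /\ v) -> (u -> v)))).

0.79

v <-> u = 1 − |0.07 − 0.21| = 1 − 0.14 = 0.86
v -> (v <-> u) = min(1, 1 − 0.07 + 0.86) = min(1, 1.79) = 1.00
u <-> (v -> (v <-> u)) = 1 − |0.21 − 1.00| = 1 − 0.79 = 0.21
v <-> (u <-> (v -> (v <-> u))) = 1 − |0.07 − 0.21| = 1 − 0.14 = 0.86
u /\ v = min(0.21, 0.07) = 0.07
u -> v = min(1, 1 − 0.21 + 0.07) = min(1, 0.86) = 0.86
(u /\ v) -> (u -> v) = min(1, 1 − 0.07 + 0.86) = min(1, 1.79) = 1.00
(v <-> (u <-> (v -> (v <-> u)))) /\ ((u /\ v) -> (u -> v)) = min(0.86, 1.00) = 0.86
v <-> ((v <-> (u <-> (v -> (v <-> u)))) /\ ((u /\ v) -> (u -> v))) = 1 − |0.07 − 0.86| = 1 − 0.79 = 0.21
~(v <-> ((v <-> (u <-> (v -> (v <-> u)))) /\ ((u /\ v) -> (u -> v)))) = 1 − 0.21 = 0.79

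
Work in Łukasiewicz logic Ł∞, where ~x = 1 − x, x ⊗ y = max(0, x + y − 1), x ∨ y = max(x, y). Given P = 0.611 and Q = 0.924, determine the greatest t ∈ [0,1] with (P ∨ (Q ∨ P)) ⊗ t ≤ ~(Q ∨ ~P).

Q ∨ P = max(0.924, 0.611) = 0.924
P ∨ (Q ∨ P) = max(0.611, 0.924) = 0.924
So the left factor is P ∨ (Q ∨ P) = 0.924.
~P = 1 − 0.611 = 0.389
Q ∨ ~P = max(0.924, 0.389) = 0.924
~(Q ∨ ~P) = 1 − 0.924 = 0.076
So the right-hand bound is ~(Q ∨ ~P) = 0.076.
The residuum of the Łukasiewicz t-norm gives the supremum: min(1, 1 − 0.924 + 0.076).
1 − 0.924 + 0.076 = 0.152, so t = min(1, 0.152) = 0.152.
Check: 0.924 ⊗ 0.152 = max(0, 0.076) = 0.076 ≤ 0.076.

0.152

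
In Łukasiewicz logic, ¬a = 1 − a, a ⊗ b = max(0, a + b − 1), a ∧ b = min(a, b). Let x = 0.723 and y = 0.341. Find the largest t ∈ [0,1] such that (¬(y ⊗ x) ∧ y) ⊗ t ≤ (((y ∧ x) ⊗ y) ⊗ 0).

y ⊗ x = max(0, 0.341 + 0.723 − 1) = max(0, 0.064) = 0.064
¬(y ⊗ x) = 1 − 0.064 = 0.936
¬(y ⊗ x) ∧ y = min(0.936, 0.341) = 0.341
So the left factor is ¬(y ⊗ x) ∧ y = 0.341.
y ∧ x = min(0.341, 0.723) = 0.341
(y ∧ x) ⊗ y = max(0, 0.341 + 0.341 − 1) = max(0, -0.318) = 0.000
((y ∧ x) ⊗ y) ⊗ 0 = max(0, 0.000 + 0.000 − 1) = max(0, -1.000) = 0.000
So the right-hand bound is ((y ∧ x) ⊗ y) ⊗ 0 = 0.000.
The residuum of the Łukasiewicz t-norm gives the supremum: min(1, 1 − 0.341 + 0.000).
1 − 0.341 + 0.000 = 0.659, so t = min(1, 0.659) = 0.659.
Check: 0.341 ⊗ 0.659 = max(0, 0.000) = 0.000 ≤ 0.000.

0.659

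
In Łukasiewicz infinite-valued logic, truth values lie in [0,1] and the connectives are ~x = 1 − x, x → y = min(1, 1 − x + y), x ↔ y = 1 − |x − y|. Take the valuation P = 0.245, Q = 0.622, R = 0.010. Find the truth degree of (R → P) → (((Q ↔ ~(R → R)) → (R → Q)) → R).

R → P = min(1, 1 − 0.010 + 0.245) = min(1, 1.235) = 1.000
R → R = min(1, 1 − 0.010 + 0.010) = min(1, 1.000) = 1.000
~(R → R) = 1 − 1.000 = 0.000
Q ↔ ~(R → R) = 1 − |0.622 − 0.000| = 1 − 0.622 = 0.378
R → Q = min(1, 1 − 0.010 + 0.622) = min(1, 1.612) = 1.000
(Q ↔ ~(R → R)) → (R → Q) = min(1, 1 − 0.378 + 1.000) = min(1, 1.622) = 1.000
((Q ↔ ~(R → R)) → (R → Q)) → R = min(1, 1 − 1.000 + 0.010) = min(1, 0.010) = 0.010
(R → P) → (((Q ↔ ~(R → R)) → (R → Q)) → R) = min(1, 1 − 1.000 + 0.010) = min(1, 0.010) = 0.010

0.010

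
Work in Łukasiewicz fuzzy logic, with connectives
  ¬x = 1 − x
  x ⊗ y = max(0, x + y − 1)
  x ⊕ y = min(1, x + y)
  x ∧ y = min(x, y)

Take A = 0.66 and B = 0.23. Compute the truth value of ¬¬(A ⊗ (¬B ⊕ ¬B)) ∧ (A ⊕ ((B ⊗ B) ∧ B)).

¬B = 1 − 0.23 = 0.77
¬B ⊕ ¬B = min(1, 0.77 + 0.77) = min(1, 1.54) = 1.00
A ⊗ (¬B ⊕ ¬B) = max(0, 0.66 + 1.00 − 1) = max(0, 0.66) = 0.66
¬(A ⊗ (¬B ⊕ ¬B)) = 1 − 0.66 = 0.34
¬¬(A ⊗ (¬B ⊕ ¬B)) = 1 − 0.34 = 0.66
B ⊗ B = max(0, 0.23 + 0.23 − 1) = max(0, -0.54) = 0.00
(B ⊗ B) ∧ B = min(0.00, 0.23) = 0.00
A ⊕ ((B ⊗ B) ∧ B) = min(1, 0.66 + 0.00) = min(1, 0.66) = 0.66
¬¬(A ⊗ (¬B ⊕ ¬B)) ∧ (A ⊕ ((B ⊗ B) ∧ B)) = min(0.66, 0.66) = 0.66

0.66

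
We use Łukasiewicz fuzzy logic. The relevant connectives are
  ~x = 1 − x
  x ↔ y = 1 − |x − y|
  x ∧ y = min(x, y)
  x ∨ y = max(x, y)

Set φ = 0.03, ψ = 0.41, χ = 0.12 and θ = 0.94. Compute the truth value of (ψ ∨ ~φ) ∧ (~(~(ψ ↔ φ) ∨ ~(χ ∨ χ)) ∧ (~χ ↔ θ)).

~φ = 1 − 0.03 = 0.97
ψ ∨ ~φ = max(0.41, 0.97) = 0.97
ψ ↔ φ = 1 − |0.41 − 0.03| = 1 − 0.38 = 0.62
~(ψ ↔ φ) = 1 − 0.62 = 0.38
χ ∨ χ = max(0.12, 0.12) = 0.12
~(χ ∨ χ) = 1 − 0.12 = 0.88
~(ψ ↔ φ) ∨ ~(χ ∨ χ) = max(0.38, 0.88) = 0.88
~(~(ψ ↔ φ) ∨ ~(χ ∨ χ)) = 1 − 0.88 = 0.12
~χ = 1 − 0.12 = 0.88
~χ ↔ θ = 1 − |0.88 − 0.94| = 1 − 0.06 = 0.94
~(~(ψ ↔ φ) ∨ ~(χ ∨ χ)) ∧ (~χ ↔ θ) = min(0.12, 0.94) = 0.12
(ψ ∨ ~φ) ∧ (~(~(ψ ↔ φ) ∨ ~(χ ∨ χ)) ∧ (~χ ↔ θ)) = min(0.97, 0.12) = 0.12

0.12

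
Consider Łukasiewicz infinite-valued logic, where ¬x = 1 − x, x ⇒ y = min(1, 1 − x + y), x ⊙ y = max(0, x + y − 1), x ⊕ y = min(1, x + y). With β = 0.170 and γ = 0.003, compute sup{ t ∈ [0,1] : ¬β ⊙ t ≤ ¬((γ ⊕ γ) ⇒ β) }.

¬β = 1 − 0.170 = 0.830
So the left factor is ¬β = 0.830.
γ ⊕ γ = min(1, 0.003 + 0.003) = min(1, 0.006) = 0.006
(γ ⊕ γ) ⇒ β = min(1, 1 − 0.006 + 0.170) = min(1, 1.164) = 1.000
¬((γ ⊕ γ) ⇒ β) = 1 − 1.000 = 0.000
So the right-hand bound is ¬((γ ⊕ γ) ⇒ β) = 0.000.
The residuum of the Łukasiewicz t-norm gives the supremum: min(1, 1 − 0.830 + 0.000).
1 − 0.830 + 0.000 = 0.170, so t = min(1, 0.170) = 0.170.
Check: 0.830 ⊙ 0.170 = max(0, 0.000) = 0.000 ≤ 0.000.

0.170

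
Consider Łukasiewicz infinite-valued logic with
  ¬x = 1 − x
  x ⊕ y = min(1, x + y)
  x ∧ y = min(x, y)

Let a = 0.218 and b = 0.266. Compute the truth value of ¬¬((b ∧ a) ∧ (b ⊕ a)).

b ∧ a = min(0.266, 0.218) = 0.218
b ⊕ a = min(1, 0.266 + 0.218) = min(1, 0.484) = 0.484
(b ∧ a) ∧ (b ⊕ a) = min(0.218, 0.484) = 0.218
¬((b ∧ a) ∧ (b ⊕ a)) = 1 − 0.218 = 0.782
¬¬((b ∧ a) ∧ (b ⊕ a)) = 1 − 0.782 = 0.218

0.218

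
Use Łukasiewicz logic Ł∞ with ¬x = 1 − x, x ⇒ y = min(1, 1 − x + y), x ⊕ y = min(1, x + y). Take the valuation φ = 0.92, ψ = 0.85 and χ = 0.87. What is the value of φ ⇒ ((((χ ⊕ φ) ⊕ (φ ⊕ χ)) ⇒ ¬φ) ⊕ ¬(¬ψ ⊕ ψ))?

0.16

χ ⊕ φ = min(1, 0.87 + 0.92) = min(1, 1.79) = 1.00
φ ⊕ χ = min(1, 0.92 + 0.87) = min(1, 1.79) = 1.00
(χ ⊕ φ) ⊕ (φ ⊕ χ) = min(1, 1.00 + 1.00) = min(1, 2.00) = 1.00
¬φ = 1 − 0.92 = 0.08
((χ ⊕ φ) ⊕ (φ ⊕ χ)) ⇒ ¬φ = min(1, 1 − 1.00 + 0.08) = min(1, 0.08) = 0.08
¬ψ = 1 − 0.85 = 0.15
¬ψ ⊕ ψ = min(1, 0.15 + 0.85) = min(1, 1.00) = 1.00
¬(¬ψ ⊕ ψ) = 1 − 1.00 = 0.00
(((χ ⊕ φ) ⊕ (φ ⊕ χ)) ⇒ ¬φ) ⊕ ¬(¬ψ ⊕ ψ) = min(1, 0.08 + 0.00) = min(1, 0.08) = 0.08
φ ⇒ ((((χ ⊕ φ) ⊕ (φ ⊕ χ)) ⇒ ¬φ) ⊕ ¬(¬ψ ⊕ ψ)) = min(1, 1 − 0.92 + 0.08) = min(1, 0.16) = 0.16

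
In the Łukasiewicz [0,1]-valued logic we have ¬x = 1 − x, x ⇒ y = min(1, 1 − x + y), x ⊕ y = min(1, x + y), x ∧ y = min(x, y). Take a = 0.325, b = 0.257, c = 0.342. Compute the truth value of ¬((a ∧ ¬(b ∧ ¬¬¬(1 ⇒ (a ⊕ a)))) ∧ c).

a ⊕ a = min(1, 0.325 + 0.325) = min(1, 0.650) = 0.650
1 ⇒ (a ⊕ a) = min(1, 1 − 1.000 + 0.650) = min(1, 0.650) = 0.650
¬(1 ⇒ (a ⊕ a)) = 1 − 0.650 = 0.350
¬¬(1 ⇒ (a ⊕ a)) = 1 − 0.350 = 0.650
¬¬¬(1 ⇒ (a ⊕ a)) = 1 − 0.650 = 0.350
b ∧ ¬¬¬(1 ⇒ (a ⊕ a)) = min(0.257, 0.350) = 0.257
¬(b ∧ ¬¬¬(1 ⇒ (a ⊕ a))) = 1 − 0.257 = 0.743
a ∧ ¬(b ∧ ¬¬¬(1 ⇒ (a ⊕ a))) = min(0.325, 0.743) = 0.325
(a ∧ ¬(b ∧ ¬¬¬(1 ⇒ (a ⊕ a)))) ∧ c = min(0.325, 0.342) = 0.325
¬((a ∧ ¬(b ∧ ¬¬¬(1 ⇒ (a ⊕ a)))) ∧ c) = 1 − 0.325 = 0.675

0.675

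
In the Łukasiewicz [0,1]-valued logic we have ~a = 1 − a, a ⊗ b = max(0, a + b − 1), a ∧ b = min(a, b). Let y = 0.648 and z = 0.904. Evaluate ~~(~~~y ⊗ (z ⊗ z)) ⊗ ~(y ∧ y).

0.000

~y = 1 − 0.648 = 0.352
~~y = 1 − 0.352 = 0.648
~~~y = 1 − 0.648 = 0.352
z ⊗ z = max(0, 0.904 + 0.904 − 1) = max(0, 0.808) = 0.808
~~~y ⊗ (z ⊗ z) = max(0, 0.352 + 0.808 − 1) = max(0, 0.160) = 0.160
~(~~~y ⊗ (z ⊗ z)) = 1 − 0.160 = 0.840
~~(~~~y ⊗ (z ⊗ z)) = 1 − 0.840 = 0.160
y ∧ y = min(0.648, 0.648) = 0.648
~(y ∧ y) = 1 − 0.648 = 0.352
~~(~~~y ⊗ (z ⊗ z)) ⊗ ~(y ∧ y) = max(0, 0.160 + 0.352 − 1) = max(0, -0.488) = 0.000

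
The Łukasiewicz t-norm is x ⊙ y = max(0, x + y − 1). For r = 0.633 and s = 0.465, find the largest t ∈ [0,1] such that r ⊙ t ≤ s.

0.832

The residuum of the Łukasiewicz t-norm gives the supremum: min(1, 1 − 0.633 + 0.465).
1 − 0.633 + 0.465 = 0.832, so t = min(1, 0.832) = 0.832.
Check: 0.633 ⊙ 0.832 = max(0, 0.465) = 0.465 ≤ 0.465.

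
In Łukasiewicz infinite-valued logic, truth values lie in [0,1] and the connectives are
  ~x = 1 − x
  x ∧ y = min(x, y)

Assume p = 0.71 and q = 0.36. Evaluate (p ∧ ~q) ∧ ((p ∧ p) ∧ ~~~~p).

~q = 1 − 0.36 = 0.64
p ∧ ~q = min(0.71, 0.64) = 0.64
p ∧ p = min(0.71, 0.71) = 0.71
~p = 1 − 0.71 = 0.29
~~p = 1 − 0.29 = 0.71
~~~p = 1 − 0.71 = 0.29
~~~~p = 1 − 0.29 = 0.71
(p ∧ p) ∧ ~~~~p = min(0.71, 0.71) = 0.71
(p ∧ ~q) ∧ ((p ∧ p) ∧ ~~~~p) = min(0.64, 0.71) = 0.64

0.64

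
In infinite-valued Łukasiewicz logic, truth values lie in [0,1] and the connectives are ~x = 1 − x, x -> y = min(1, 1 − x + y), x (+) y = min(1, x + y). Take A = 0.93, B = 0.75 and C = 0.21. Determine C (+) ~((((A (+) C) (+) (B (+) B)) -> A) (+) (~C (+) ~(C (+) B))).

0.21

A (+) C = min(1, 0.93 + 0.21) = min(1, 1.14) = 1.00
B (+) B = min(1, 0.75 + 0.75) = min(1, 1.50) = 1.00
(A (+) C) (+) (B (+) B) = min(1, 1.00 + 1.00) = min(1, 2.00) = 1.00
((A (+) C) (+) (B (+) B)) -> A = min(1, 1 − 1.00 + 0.93) = min(1, 0.93) = 0.93
~C = 1 − 0.21 = 0.79
C (+) B = min(1, 0.21 + 0.75) = min(1, 0.96) = 0.96
~(C (+) B) = 1 − 0.96 = 0.04
~C (+) ~(C (+) B) = min(1, 0.79 + 0.04) = min(1, 0.83) = 0.83
(((A (+) C) (+) (B (+) B)) -> A) (+) (~C (+) ~(C (+) B)) = min(1, 0.93 + 0.83) = min(1, 1.76) = 1.00
~((((A (+) C) (+) (B (+) B)) -> A) (+) (~C (+) ~(C (+) B))) = 1 − 1.00 = 0.00
C (+) ~((((A (+) C) (+) (B (+) B)) -> A) (+) (~C (+) ~(C (+) B))) = min(1, 0.21 + 0.00) = min(1, 0.21) = 0.21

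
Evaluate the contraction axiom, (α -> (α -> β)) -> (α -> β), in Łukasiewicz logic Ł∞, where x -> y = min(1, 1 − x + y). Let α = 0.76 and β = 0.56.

0.80

α -> β = min(1, 1 − 0.76 + 0.56) = min(1, 0.80) = 0.80
α -> (α -> β) = min(1, 1 − 0.76 + 0.80) = min(1, 1.04) = 1.00
(α -> (α -> β)) -> (α -> β) = min(1, 1 − 1.00 + 0.80) = min(1, 0.80) = 0.80
(The value 0.80 < 1 shows this instance is not satisfied; fails in Ł∞ (the t-norm is not idempotent).)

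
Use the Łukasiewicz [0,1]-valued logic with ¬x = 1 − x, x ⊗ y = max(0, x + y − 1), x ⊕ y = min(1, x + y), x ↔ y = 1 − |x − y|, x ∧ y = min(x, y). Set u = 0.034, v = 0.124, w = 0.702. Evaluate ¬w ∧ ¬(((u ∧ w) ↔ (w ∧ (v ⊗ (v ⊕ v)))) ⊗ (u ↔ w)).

¬w = 1 − 0.702 = 0.298
u ∧ w = min(0.034, 0.702) = 0.034
v ⊕ v = min(1, 0.124 + 0.124) = min(1, 0.248) = 0.248
v ⊗ (v ⊕ v) = max(0, 0.124 + 0.248 − 1) = max(0, -0.628) = 0.000
w ∧ (v ⊗ (v ⊕ v)) = min(0.702, 0.000) = 0.000
(u ∧ w) ↔ (w ∧ (v ⊗ (v ⊕ v))) = 1 − |0.034 − 0.000| = 1 − 0.034 = 0.966
u ↔ w = 1 − |0.034 − 0.702| = 1 − 0.668 = 0.332
((u ∧ w) ↔ (w ∧ (v ⊗ (v ⊕ v)))) ⊗ (u ↔ w) = max(0, 0.966 + 0.332 − 1) = max(0, 0.298) = 0.298
¬(((u ∧ w) ↔ (w ∧ (v ⊗ (v ⊕ v)))) ⊗ (u ↔ w)) = 1 − 0.298 = 0.702
¬w ∧ ¬(((u ∧ w) ↔ (w ∧ (v ⊗ (v ⊕ v)))) ⊗ (u ↔ w)) = min(0.298, 0.702) = 0.298

0.298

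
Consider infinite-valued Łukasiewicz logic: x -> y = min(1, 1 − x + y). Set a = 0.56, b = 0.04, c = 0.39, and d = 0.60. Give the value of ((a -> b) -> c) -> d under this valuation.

a -> b = min(1, 1 − 0.56 + 0.04) = min(1, 0.48) = 0.48
(a -> b) -> c = min(1, 1 − 0.48 + 0.39) = min(1, 0.91) = 0.91
((a -> b) -> c) -> d = min(1, 1 − 0.91 + 0.60) = min(1, 0.69) = 0.69

0.69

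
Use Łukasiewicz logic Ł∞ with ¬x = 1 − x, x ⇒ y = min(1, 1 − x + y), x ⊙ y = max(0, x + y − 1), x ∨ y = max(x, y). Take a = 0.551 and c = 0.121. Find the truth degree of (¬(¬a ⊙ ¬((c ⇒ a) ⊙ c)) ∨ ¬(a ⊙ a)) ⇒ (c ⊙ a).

¬a = 1 − 0.551 = 0.449
c ⇒ a = min(1, 1 − 0.121 + 0.551) = min(1, 1.430) = 1.000
(c ⇒ a) ⊙ c = max(0, 1.000 + 0.121 − 1) = max(0, 0.121) = 0.121
¬((c ⇒ a) ⊙ c) = 1 − 0.121 = 0.879
¬a ⊙ ¬((c ⇒ a) ⊙ c) = max(0, 0.449 + 0.879 − 1) = max(0, 0.328) = 0.328
¬(¬a ⊙ ¬((c ⇒ a) ⊙ c)) = 1 − 0.328 = 0.672
a ⊙ a = max(0, 0.551 + 0.551 − 1) = max(0, 0.102) = 0.102
¬(a ⊙ a) = 1 − 0.102 = 0.898
¬(¬a ⊙ ¬((c ⇒ a) ⊙ c)) ∨ ¬(a ⊙ a) = max(0.672, 0.898) = 0.898
c ⊙ a = max(0, 0.121 + 0.551 − 1) = max(0, -0.328) = 0.000
(¬(¬a ⊙ ¬((c ⇒ a) ⊙ c)) ∨ ¬(a ⊙ a)) ⇒ (c ⊙ a) = min(1, 1 − 0.898 + 0.000) = min(1, 0.102) = 0.102

0.102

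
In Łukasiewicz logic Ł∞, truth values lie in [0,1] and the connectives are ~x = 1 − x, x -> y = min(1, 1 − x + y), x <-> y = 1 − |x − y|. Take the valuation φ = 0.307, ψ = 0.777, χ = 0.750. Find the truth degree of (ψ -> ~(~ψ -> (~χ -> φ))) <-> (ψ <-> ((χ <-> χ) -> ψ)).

0.223

~ψ = 1 − 0.777 = 0.223
~χ = 1 − 0.750 = 0.250
~χ -> φ = min(1, 1 − 0.250 + 0.307) = min(1, 1.057) = 1.000
~ψ -> (~χ -> φ) = min(1, 1 − 0.223 + 1.000) = min(1, 1.777) = 1.000
~(~ψ -> (~χ -> φ)) = 1 − 1.000 = 0.000
ψ -> ~(~ψ -> (~χ -> φ)) = min(1, 1 − 0.777 + 0.000) = min(1, 0.223) = 0.223
χ <-> χ = 1 − |0.750 − 0.750| = 1 − 0.000 = 1.000
(χ <-> χ) -> ψ = min(1, 1 − 1.000 + 0.777) = min(1, 0.777) = 0.777
ψ <-> ((χ <-> χ) -> ψ) = 1 − |0.777 − 0.777| = 1 − 0.000 = 1.000
(ψ -> ~(~ψ -> (~χ -> φ))) <-> (ψ <-> ((χ <-> χ) -> ψ)) = 1 − |0.223 − 1.000| = 1 − 0.777 = 0.223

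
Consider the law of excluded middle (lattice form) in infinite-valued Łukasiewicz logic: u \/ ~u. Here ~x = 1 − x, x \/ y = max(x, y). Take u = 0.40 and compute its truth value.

0.60

~u = 1 − 0.40 = 0.60
u \/ ~u = max(0.40, 0.60) = 0.60
(The value 0.60 < 1 shows this instance is not satisfied; not a Ł∞-tautology — its value is max(a, 1−a).)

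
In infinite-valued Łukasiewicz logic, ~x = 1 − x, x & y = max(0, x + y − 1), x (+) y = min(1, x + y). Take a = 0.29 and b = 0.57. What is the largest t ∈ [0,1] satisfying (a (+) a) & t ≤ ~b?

0.85

a (+) a = min(1, 0.29 + 0.29) = min(1, 0.58) = 0.58
So the left factor is a (+) a = 0.58.
~b = 1 − 0.57 = 0.43
So the right-hand bound is ~b = 0.43.
The residuum of the Łukasiewicz t-norm gives the supremum: min(1, 1 − 0.58 + 0.43).
1 − 0.58 + 0.43 = 0.85, so t = min(1, 0.85) = 0.85.
Check: 0.58 & 0.85 = max(0, 0.43) = 0.43 ≤ 0.43.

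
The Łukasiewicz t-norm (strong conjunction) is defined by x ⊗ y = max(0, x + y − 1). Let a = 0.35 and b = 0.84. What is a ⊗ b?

a ⊗ b = max(0, 0.35 + 0.84 − 1) = max(0, 0.19) = 0.19
For comparison, the Gödel (minimum) t-norm min(x, y) would give 0.35.

0.19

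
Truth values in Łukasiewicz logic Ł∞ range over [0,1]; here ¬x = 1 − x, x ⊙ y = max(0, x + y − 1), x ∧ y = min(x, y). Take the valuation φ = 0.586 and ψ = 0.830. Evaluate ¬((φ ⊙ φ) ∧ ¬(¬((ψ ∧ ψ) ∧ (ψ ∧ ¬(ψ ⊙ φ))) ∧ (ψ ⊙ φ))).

φ ⊙ φ = max(0, 0.586 + 0.586 − 1) = max(0, 0.172) = 0.172
ψ ∧ ψ = min(0.830, 0.830) = 0.830
ψ ⊙ φ = max(0, 0.830 + 0.586 − 1) = max(0, 0.416) = 0.416
¬(ψ ⊙ φ) = 1 − 0.416 = 0.584
ψ ∧ ¬(ψ ⊙ φ) = min(0.830, 0.584) = 0.584
(ψ ∧ ψ) ∧ (ψ ∧ ¬(ψ ⊙ φ)) = min(0.830, 0.584) = 0.584
¬((ψ ∧ ψ) ∧ (ψ ∧ ¬(ψ ⊙ φ))) = 1 − 0.584 = 0.416
¬((ψ ∧ ψ) ∧ (ψ ∧ ¬(ψ ⊙ φ))) ∧ (ψ ⊙ φ) = min(0.416, 0.416) = 0.416
¬(¬((ψ ∧ ψ) ∧ (ψ ∧ ¬(ψ ⊙ φ))) ∧ (ψ ⊙ φ)) = 1 − 0.416 = 0.584
(φ ⊙ φ) ∧ ¬(¬((ψ ∧ ψ) ∧ (ψ ∧ ¬(ψ ⊙ φ))) ∧ (ψ ⊙ φ)) = min(0.172, 0.584) = 0.172
¬((φ ⊙ φ) ∧ ¬(¬((ψ ∧ ψ) ∧ (ψ ∧ ¬(ψ ⊙ φ))) ∧ (ψ ⊙ φ))) = 1 − 0.172 = 0.828

0.828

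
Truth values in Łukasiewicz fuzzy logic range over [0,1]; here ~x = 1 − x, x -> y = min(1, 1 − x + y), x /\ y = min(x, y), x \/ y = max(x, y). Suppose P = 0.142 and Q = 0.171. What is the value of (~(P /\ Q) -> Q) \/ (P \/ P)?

P /\ Q = min(0.142, 0.171) = 0.142
~(P /\ Q) = 1 − 0.142 = 0.858
~(P /\ Q) -> Q = min(1, 1 − 0.858 + 0.171) = min(1, 0.313) = 0.313
P \/ P = max(0.142, 0.142) = 0.142
(~(P /\ Q) -> Q) \/ (P \/ P) = max(0.313, 0.142) = 0.313

0.313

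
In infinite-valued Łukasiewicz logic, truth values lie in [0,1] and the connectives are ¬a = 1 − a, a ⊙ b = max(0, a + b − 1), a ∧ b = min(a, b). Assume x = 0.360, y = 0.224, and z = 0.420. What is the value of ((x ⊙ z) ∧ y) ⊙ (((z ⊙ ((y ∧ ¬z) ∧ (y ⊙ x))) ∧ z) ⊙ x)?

x ⊙ z = max(0, 0.360 + 0.420 − 1) = max(0, -0.220) = 0.000
(x ⊙ z) ∧ y = min(0.000, 0.224) = 0.000
¬z = 1 − 0.420 = 0.580
y ∧ ¬z = min(0.224, 0.580) = 0.224
y ⊙ x = max(0, 0.224 + 0.360 − 1) = max(0, -0.416) = 0.000
(y ∧ ¬z) ∧ (y ⊙ x) = min(0.224, 0.000) = 0.000
z ⊙ ((y ∧ ¬z) ∧ (y ⊙ x)) = max(0, 0.420 + 0.000 − 1) = max(0, -0.580) = 0.000
(z ⊙ ((y ∧ ¬z) ∧ (y ⊙ x))) ∧ z = min(0.000, 0.420) = 0.000
((z ⊙ ((y ∧ ¬z) ∧ (y ⊙ x))) ∧ z) ⊙ x = max(0, 0.000 + 0.360 − 1) = max(0, -0.640) = 0.000
((x ⊙ z) ∧ y) ⊙ (((z ⊙ ((y ∧ ¬z) ∧ (y ⊙ x))) ∧ z) ⊙ x) = max(0, 0.000 + 0.000 − 1) = max(0, -1.000) = 0.000

0.000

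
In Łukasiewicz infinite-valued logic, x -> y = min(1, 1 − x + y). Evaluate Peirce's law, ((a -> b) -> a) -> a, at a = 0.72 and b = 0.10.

a -> b = min(1, 1 − 0.72 + 0.10) = min(1, 0.38) = 0.38
(a -> b) -> a = min(1, 1 − 0.38 + 0.72) = min(1, 1.34) = 1.00
((a -> b) -> a) -> a = min(1, 1 − 1.00 + 0.72) = min(1, 0.72) = 0.72
(The value 0.72 < 1 shows this instance is not satisfied; not a Ł∞-tautology in general.)

0.72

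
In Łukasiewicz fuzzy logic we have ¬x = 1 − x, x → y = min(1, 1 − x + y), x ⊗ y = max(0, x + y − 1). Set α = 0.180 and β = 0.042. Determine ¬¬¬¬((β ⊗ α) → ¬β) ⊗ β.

0.042

β ⊗ α = max(0, 0.042 + 0.180 − 1) = max(0, -0.778) = 0.000
¬β = 1 − 0.042 = 0.958
(β ⊗ α) → ¬β = min(1, 1 − 0.000 + 0.958) = min(1, 1.958) = 1.000
¬((β ⊗ α) → ¬β) = 1 − 1.000 = 0.000
¬¬((β ⊗ α) → ¬β) = 1 − 0.000 = 1.000
¬¬¬((β ⊗ α) → ¬β) = 1 − 1.000 = 0.000
¬¬¬¬((β ⊗ α) → ¬β) = 1 − 0.000 = 1.000
¬¬¬¬((β ⊗ α) → ¬β) ⊗ β = max(0, 1.000 + 0.042 − 1) = max(0, 0.042) = 0.042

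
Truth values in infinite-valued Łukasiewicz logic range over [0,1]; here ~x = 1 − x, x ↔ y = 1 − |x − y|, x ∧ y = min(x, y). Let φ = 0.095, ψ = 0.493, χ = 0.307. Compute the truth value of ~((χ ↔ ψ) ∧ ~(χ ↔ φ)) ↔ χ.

0.519

χ ↔ ψ = 1 − |0.307 − 0.493| = 1 − 0.186 = 0.814
χ ↔ φ = 1 − |0.307 − 0.095| = 1 − 0.212 = 0.788
~(χ ↔ φ) = 1 − 0.788 = 0.212
(χ ↔ ψ) ∧ ~(χ ↔ φ) = min(0.814, 0.212) = 0.212
~((χ ↔ ψ) ∧ ~(χ ↔ φ)) = 1 − 0.212 = 0.788
~((χ ↔ ψ) ∧ ~(χ ↔ φ)) ↔ χ = 1 − |0.788 − 0.307| = 1 − 0.481 = 0.519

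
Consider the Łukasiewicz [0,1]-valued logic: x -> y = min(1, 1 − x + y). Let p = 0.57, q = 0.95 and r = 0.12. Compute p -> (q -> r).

0.60

q -> r = min(1, 1 − 0.95 + 0.12) = min(1, 0.17) = 0.17
p -> (q -> r) = min(1, 1 − 0.57 + 0.17) = min(1, 0.60) = 0.60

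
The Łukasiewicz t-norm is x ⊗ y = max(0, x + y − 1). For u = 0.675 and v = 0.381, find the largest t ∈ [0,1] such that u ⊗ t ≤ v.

The residuum of the Łukasiewicz t-norm gives the supremum: min(1, 1 − 0.675 + 0.381).
1 − 0.675 + 0.381 = 0.706, so t = min(1, 0.706) = 0.706.
Check: 0.675 ⊗ 0.706 = max(0, 0.381) = 0.381 ≤ 0.381.

0.706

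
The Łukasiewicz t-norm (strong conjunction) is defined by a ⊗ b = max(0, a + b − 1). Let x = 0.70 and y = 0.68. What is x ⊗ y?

x ⊗ y = max(0, 0.70 + 0.68 − 1) = max(0, 0.38) = 0.38
For comparison, the Gödel (minimum) t-norm min(a, b) would give 0.68.

0.38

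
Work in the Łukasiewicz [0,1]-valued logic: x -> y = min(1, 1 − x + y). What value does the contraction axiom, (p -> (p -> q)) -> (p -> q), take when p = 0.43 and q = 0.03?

0.60

p -> q = min(1, 1 − 0.43 + 0.03) = min(1, 0.60) = 0.60
p -> (p -> q) = min(1, 1 − 0.43 + 0.60) = min(1, 1.17) = 1.00
(p -> (p -> q)) -> (p -> q) = min(1, 1 − 1.00 + 0.60) = min(1, 0.60) = 0.60
(The value 0.60 < 1 shows this instance is not satisfied; fails in Ł∞ (the t-norm is not idempotent).)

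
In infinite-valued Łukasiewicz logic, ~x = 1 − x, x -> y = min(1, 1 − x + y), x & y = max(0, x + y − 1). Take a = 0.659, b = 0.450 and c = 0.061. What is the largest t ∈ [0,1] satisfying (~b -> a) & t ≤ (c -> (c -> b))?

1.000

~b = 1 − 0.450 = 0.550
~b -> a = min(1, 1 − 0.550 + 0.659) = min(1, 1.109) = 1.000
So the left factor is ~b -> a = 1.000.
c -> b = min(1, 1 − 0.061 + 0.450) = min(1, 1.389) = 1.000
c -> (c -> b) = min(1, 1 − 0.061 + 1.000) = min(1, 1.939) = 1.000
So the right-hand bound is c -> (c -> b) = 1.000.
The residuum of the Łukasiewicz t-norm gives the supremum: min(1, 1 − 1.000 + 1.000).
1 − 1.000 + 1.000 = 1.000, so t = min(1, 1.000) = 1.000.
Check: 1.000 & 1.000 = max(0, 1.000) = 1.000 ≤ 1.000.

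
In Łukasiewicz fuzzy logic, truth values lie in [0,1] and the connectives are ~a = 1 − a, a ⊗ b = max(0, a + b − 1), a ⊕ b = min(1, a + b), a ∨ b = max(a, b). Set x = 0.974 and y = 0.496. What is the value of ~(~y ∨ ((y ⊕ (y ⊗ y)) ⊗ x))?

~y = 1 − 0.496 = 0.504
y ⊗ y = max(0, 0.496 + 0.496 − 1) = max(0, -0.008) = 0.000
y ⊕ (y ⊗ y) = min(1, 0.496 + 0.000) = min(1, 0.496) = 0.496
(y ⊕ (y ⊗ y)) ⊗ x = max(0, 0.496 + 0.974 − 1) = max(0, 0.470) = 0.470
~y ∨ ((y ⊕ (y ⊗ y)) ⊗ x) = max(0.504, 0.470) = 0.504
~(~y ∨ ((y ⊕ (y ⊗ y)) ⊗ x)) = 1 − 0.504 = 0.496

0.496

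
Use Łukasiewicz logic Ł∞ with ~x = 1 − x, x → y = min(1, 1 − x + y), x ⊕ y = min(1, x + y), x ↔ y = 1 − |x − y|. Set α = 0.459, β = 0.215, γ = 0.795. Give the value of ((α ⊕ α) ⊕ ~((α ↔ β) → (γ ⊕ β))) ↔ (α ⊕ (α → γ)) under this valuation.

0.918

α ⊕ α = min(1, 0.459 + 0.459) = min(1, 0.918) = 0.918
α ↔ β = 1 − |0.459 − 0.215| = 1 − 0.244 = 0.756
γ ⊕ β = min(1, 0.795 + 0.215) = min(1, 1.010) = 1.000
(α ↔ β) → (γ ⊕ β) = min(1, 1 − 0.756 + 1.000) = min(1, 1.244) = 1.000
~((α ↔ β) → (γ ⊕ β)) = 1 − 1.000 = 0.000
(α ⊕ α) ⊕ ~((α ↔ β) → (γ ⊕ β)) = min(1, 0.918 + 0.000) = min(1, 0.918) = 0.918
α → γ = min(1, 1 − 0.459 + 0.795) = min(1, 1.336) = 1.000
α ⊕ (α → γ) = min(1, 0.459 + 1.000) = min(1, 1.459) = 1.000
((α ⊕ α) ⊕ ~((α ↔ β) → (γ ⊕ β))) ↔ (α ⊕ (α → γ)) = 1 − |0.918 − 1.000| = 1 − 0.082 = 0.918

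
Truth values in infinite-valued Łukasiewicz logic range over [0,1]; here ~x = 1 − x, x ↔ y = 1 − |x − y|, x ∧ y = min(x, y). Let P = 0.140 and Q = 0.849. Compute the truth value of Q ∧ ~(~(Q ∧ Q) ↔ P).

Q ∧ Q = min(0.849, 0.849) = 0.849
~(Q ∧ Q) = 1 − 0.849 = 0.151
~(Q ∧ Q) ↔ P = 1 − |0.151 − 0.140| = 1 − 0.011 = 0.989
~(~(Q ∧ Q) ↔ P) = 1 − 0.989 = 0.011
Q ∧ ~(~(Q ∧ Q) ↔ P) = min(0.849, 0.011) = 0.011

0.011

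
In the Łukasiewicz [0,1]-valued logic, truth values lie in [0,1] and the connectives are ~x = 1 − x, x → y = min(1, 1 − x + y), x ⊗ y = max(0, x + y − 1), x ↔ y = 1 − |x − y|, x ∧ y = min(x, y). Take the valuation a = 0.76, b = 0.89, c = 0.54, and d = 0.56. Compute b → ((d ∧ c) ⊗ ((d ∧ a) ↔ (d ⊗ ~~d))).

0.21

d ∧ c = min(0.56, 0.54) = 0.54
d ∧ a = min(0.56, 0.76) = 0.56
~d = 1 − 0.56 = 0.44
~~d = 1 − 0.44 = 0.56
d ⊗ ~~d = max(0, 0.56 + 0.56 − 1) = max(0, 0.12) = 0.12
(d ∧ a) ↔ (d ⊗ ~~d) = 1 − |0.56 − 0.12| = 1 − 0.44 = 0.56
(d ∧ c) ⊗ ((d ∧ a) ↔ (d ⊗ ~~d)) = max(0, 0.54 + 0.56 − 1) = max(0, 0.10) = 0.10
b → ((d ∧ c) ⊗ ((d ∧ a) ↔ (d ⊗ ~~d))) = min(1, 1 − 0.89 + 0.10) = min(1, 0.21) = 0.21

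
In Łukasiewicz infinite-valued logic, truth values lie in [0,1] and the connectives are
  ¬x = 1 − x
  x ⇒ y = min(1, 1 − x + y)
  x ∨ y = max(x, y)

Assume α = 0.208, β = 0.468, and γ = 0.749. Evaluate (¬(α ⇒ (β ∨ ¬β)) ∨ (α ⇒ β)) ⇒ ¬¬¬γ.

0.251

¬β = 1 − 0.468 = 0.532
β ∨ ¬β = max(0.468, 0.532) = 0.532
α ⇒ (β ∨ ¬β) = min(1, 1 − 0.208 + 0.532) = min(1, 1.324) = 1.000
¬(α ⇒ (β ∨ ¬β)) = 1 − 1.000 = 0.000
α ⇒ β = min(1, 1 − 0.208 + 0.468) = min(1, 1.260) = 1.000
¬(α ⇒ (β ∨ ¬β)) ∨ (α ⇒ β) = max(0.000, 1.000) = 1.000
¬γ = 1 − 0.749 = 0.251
¬¬γ = 1 − 0.251 = 0.749
¬¬¬γ = 1 − 0.749 = 0.251
(¬(α ⇒ (β ∨ ¬β)) ∨ (α ⇒ β)) ⇒ ¬¬¬γ = min(1, 1 − 1.000 + 0.251) = min(1, 0.251) = 0.251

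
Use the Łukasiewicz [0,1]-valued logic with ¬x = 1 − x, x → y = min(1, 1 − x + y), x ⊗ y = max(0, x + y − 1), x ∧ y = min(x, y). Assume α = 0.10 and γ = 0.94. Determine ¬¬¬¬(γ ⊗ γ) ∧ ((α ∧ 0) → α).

γ ⊗ γ = max(0, 0.94 + 0.94 − 1) = max(0, 0.88) = 0.88
¬(γ ⊗ γ) = 1 − 0.88 = 0.12
¬¬(γ ⊗ γ) = 1 − 0.12 = 0.88
¬¬¬(γ ⊗ γ) = 1 − 0.88 = 0.12
¬¬¬¬(γ ⊗ γ) = 1 − 0.12 = 0.88
α ∧ 0 = min(0.10, 0.00) = 0.00
(α ∧ 0) → α = min(1, 1 − 0.00 + 0.10) = min(1, 1.10) = 1.00
¬¬¬¬(γ ⊗ γ) ∧ ((α ∧ 0) → α) = min(0.88, 1.00) = 0.88

0.88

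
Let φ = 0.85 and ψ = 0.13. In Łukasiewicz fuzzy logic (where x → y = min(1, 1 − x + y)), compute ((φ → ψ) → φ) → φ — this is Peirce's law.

φ → ψ = min(1, 1 − 0.85 + 0.13) = min(1, 0.28) = 0.28
(φ → ψ) → φ = min(1, 1 − 0.28 + 0.85) = min(1, 1.57) = 1.00
((φ → ψ) → φ) → φ = min(1, 1 − 1.00 + 0.85) = min(1, 0.85) = 0.85
(The value 0.85 < 1 shows this instance is not satisfied; not a Ł∞-tautology in general.)

0.85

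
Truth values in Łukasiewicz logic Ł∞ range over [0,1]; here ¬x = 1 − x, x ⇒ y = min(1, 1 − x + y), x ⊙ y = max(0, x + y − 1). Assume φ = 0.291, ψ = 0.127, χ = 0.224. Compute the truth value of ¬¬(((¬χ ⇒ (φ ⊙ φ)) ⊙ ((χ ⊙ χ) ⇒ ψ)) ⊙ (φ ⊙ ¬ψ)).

¬χ = 1 − 0.224 = 0.776
φ ⊙ φ = max(0, 0.291 + 0.291 − 1) = max(0, -0.418) = 0.000
¬χ ⇒ (φ ⊙ φ) = min(1, 1 − 0.776 + 0.000) = min(1, 0.224) = 0.224
χ ⊙ χ = max(0, 0.224 + 0.224 − 1) = max(0, -0.552) = 0.000
(χ ⊙ χ) ⇒ ψ = min(1, 1 − 0.000 + 0.127) = min(1, 1.127) = 1.000
(¬χ ⇒ (φ ⊙ φ)) ⊙ ((χ ⊙ χ) ⇒ ψ) = max(0, 0.224 + 1.000 − 1) = max(0, 0.224) = 0.224
¬ψ = 1 − 0.127 = 0.873
φ ⊙ ¬ψ = max(0, 0.291 + 0.873 − 1) = max(0, 0.164) = 0.164
((¬χ ⇒ (φ ⊙ φ)) ⊙ ((χ ⊙ χ) ⇒ ψ)) ⊙ (φ ⊙ ¬ψ) = max(0, 0.224 + 0.164 − 1) = max(0, -0.612) = 0.000
¬(((¬χ ⇒ (φ ⊙ φ)) ⊙ ((χ ⊙ χ) ⇒ ψ)) ⊙ (φ ⊙ ¬ψ)) = 1 − 0.000 = 1.000
¬¬(((¬χ ⇒ (φ ⊙ φ)) ⊙ ((χ ⊙ χ) ⇒ ψ)) ⊙ (φ ⊙ ¬ψ)) = 1 − 1.000 = 0.000

0.000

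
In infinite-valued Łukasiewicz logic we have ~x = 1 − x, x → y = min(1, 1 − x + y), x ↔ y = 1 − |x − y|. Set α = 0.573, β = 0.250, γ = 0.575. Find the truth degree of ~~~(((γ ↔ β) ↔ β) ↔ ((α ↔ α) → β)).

0.325

γ ↔ β = 1 − |0.575 − 0.250| = 1 − 0.325 = 0.675
(γ ↔ β) ↔ β = 1 − |0.675 − 0.250| = 1 − 0.425 = 0.575
α ↔ α = 1 − |0.573 − 0.573| = 1 − 0.000 = 1.000
(α ↔ α) → β = min(1, 1 − 1.000 + 0.250) = min(1, 0.250) = 0.250
((γ ↔ β) ↔ β) ↔ ((α ↔ α) → β) = 1 − |0.575 − 0.250| = 1 − 0.325 = 0.675
~(((γ ↔ β) ↔ β) ↔ ((α ↔ α) → β)) = 1 − 0.675 = 0.325
~~(((γ ↔ β) ↔ β) ↔ ((α ↔ α) → β)) = 1 − 0.325 = 0.675
~~~(((γ ↔ β) ↔ β) ↔ ((α ↔ α) → β)) = 1 − 0.675 = 0.325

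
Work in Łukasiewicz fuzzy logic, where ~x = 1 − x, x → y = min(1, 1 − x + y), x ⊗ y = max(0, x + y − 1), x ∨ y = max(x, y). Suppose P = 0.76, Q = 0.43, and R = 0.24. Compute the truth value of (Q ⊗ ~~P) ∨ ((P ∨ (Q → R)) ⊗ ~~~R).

~P = 1 − 0.76 = 0.24
~~P = 1 − 0.24 = 0.76
Q ⊗ ~~P = max(0, 0.43 + 0.76 − 1) = max(0, 0.19) = 0.19
Q → R = min(1, 1 − 0.43 + 0.24) = min(1, 0.81) = 0.81
P ∨ (Q → R) = max(0.76, 0.81) = 0.81
~R = 1 − 0.24 = 0.76
~~R = 1 − 0.76 = 0.24
~~~R = 1 − 0.24 = 0.76
(P ∨ (Q → R)) ⊗ ~~~R = max(0, 0.81 + 0.76 − 1) = max(0, 0.57) = 0.57
(Q ⊗ ~~P) ∨ ((P ∨ (Q → R)) ⊗ ~~~R) = max(0.19, 0.57) = 0.57

0.57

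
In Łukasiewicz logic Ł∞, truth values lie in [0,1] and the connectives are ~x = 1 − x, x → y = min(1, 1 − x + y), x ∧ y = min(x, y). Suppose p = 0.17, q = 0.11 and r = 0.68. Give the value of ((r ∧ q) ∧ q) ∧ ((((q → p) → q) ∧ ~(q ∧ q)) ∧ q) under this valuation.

0.11

r ∧ q = min(0.68, 0.11) = 0.11
(r ∧ q) ∧ q = min(0.11, 0.11) = 0.11
q → p = min(1, 1 − 0.11 + 0.17) = min(1, 1.06) = 1.00
(q → p) → q = min(1, 1 − 1.00 + 0.11) = min(1, 0.11) = 0.11
q ∧ q = min(0.11, 0.11) = 0.11
~(q ∧ q) = 1 − 0.11 = 0.89
((q → p) → q) ∧ ~(q ∧ q) = min(0.11, 0.89) = 0.11
(((q → p) → q) ∧ ~(q ∧ q)) ∧ q = min(0.11, 0.11) = 0.11
((r ∧ q) ∧ q) ∧ ((((q → p) → q) ∧ ~(q ∧ q)) ∧ q) = min(0.11, 0.11) = 0.11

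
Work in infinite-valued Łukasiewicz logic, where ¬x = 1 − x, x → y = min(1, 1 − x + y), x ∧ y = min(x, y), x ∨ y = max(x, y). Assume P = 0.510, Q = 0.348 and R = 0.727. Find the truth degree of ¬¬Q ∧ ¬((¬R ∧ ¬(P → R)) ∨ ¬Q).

0.348

¬Q = 1 − 0.348 = 0.652
¬¬Q = 1 − 0.652 = 0.348
¬R = 1 − 0.727 = 0.273
P → R = min(1, 1 − 0.510 + 0.727) = min(1, 1.217) = 1.000
¬(P → R) = 1 − 1.000 = 0.000
¬R ∧ ¬(P → R) = min(0.273, 0.000) = 0.000
(¬R ∧ ¬(P → R)) ∨ ¬Q = max(0.000, 0.652) = 0.652
¬((¬R ∧ ¬(P → R)) ∨ ¬Q) = 1 − 0.652 = 0.348
¬¬Q ∧ ¬((¬R ∧ ¬(P → R)) ∨ ¬Q) = min(0.348, 0.348) = 0.348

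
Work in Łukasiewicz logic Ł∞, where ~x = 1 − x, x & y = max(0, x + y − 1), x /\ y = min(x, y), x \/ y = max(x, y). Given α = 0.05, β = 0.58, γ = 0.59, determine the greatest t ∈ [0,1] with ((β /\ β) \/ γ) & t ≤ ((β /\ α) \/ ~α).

1.00

β /\ β = min(0.58, 0.58) = 0.58
(β /\ β) \/ γ = max(0.58, 0.59) = 0.59
So the left factor is (β /\ β) \/ γ = 0.59.
β /\ α = min(0.58, 0.05) = 0.05
~α = 1 − 0.05 = 0.95
(β /\ α) \/ ~α = max(0.05, 0.95) = 0.95
So the right-hand bound is (β /\ α) \/ ~α = 0.95.
The residuum of the Łukasiewicz t-norm gives the supremum: min(1, 1 − 0.59 + 0.95).
1 − 0.59 + 0.95 = 1.36, so t = min(1, 1.36) = 1.00.
Check: 0.59 & 1.00 = max(0, 0.59) = 0.59 ≤ 0.95.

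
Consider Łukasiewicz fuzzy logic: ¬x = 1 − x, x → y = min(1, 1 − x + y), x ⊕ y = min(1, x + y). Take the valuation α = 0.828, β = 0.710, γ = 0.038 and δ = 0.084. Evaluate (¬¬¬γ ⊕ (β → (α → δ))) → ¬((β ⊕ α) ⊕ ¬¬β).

0.000

¬γ = 1 − 0.038 = 0.962
¬¬γ = 1 − 0.962 = 0.038
¬¬¬γ = 1 − 0.038 = 0.962
α → δ = min(1, 1 − 0.828 + 0.084) = min(1, 0.256) = 0.256
β → (α → δ) = min(1, 1 − 0.710 + 0.256) = min(1, 0.546) = 0.546
¬¬¬γ ⊕ (β → (α → δ)) = min(1, 0.962 + 0.546) = min(1, 1.508) = 1.000
β ⊕ α = min(1, 0.710 + 0.828) = min(1, 1.538) = 1.000
¬β = 1 − 0.710 = 0.290
¬¬β = 1 − 0.290 = 0.710
(β ⊕ α) ⊕ ¬¬β = min(1, 1.000 + 0.710) = min(1, 1.710) = 1.000
¬((β ⊕ α) ⊕ ¬¬β) = 1 − 1.000 = 0.000
(¬¬¬γ ⊕ (β → (α → δ))) → ¬((β ⊕ α) ⊕ ¬¬β) = min(1, 1 − 1.000 + 0.000) = min(1, 0.000) = 0.000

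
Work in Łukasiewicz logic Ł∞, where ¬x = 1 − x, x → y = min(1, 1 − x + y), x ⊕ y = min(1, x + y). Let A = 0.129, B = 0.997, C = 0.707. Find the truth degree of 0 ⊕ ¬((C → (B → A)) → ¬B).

0.422

B → A = min(1, 1 − 0.997 + 0.129) = min(1, 0.132) = 0.132
C → (B → A) = min(1, 1 − 0.707 + 0.132) = min(1, 0.425) = 0.425
¬B = 1 − 0.997 = 0.003
(C → (B → A)) → ¬B = min(1, 1 − 0.425 + 0.003) = min(1, 0.578) = 0.578
¬((C → (B → A)) → ¬B) = 1 − 0.578 = 0.422
0 ⊕ ¬((C → (B → A)) → ¬B) = min(1, 0.000 + 0.422) = min(1, 0.422) = 0.422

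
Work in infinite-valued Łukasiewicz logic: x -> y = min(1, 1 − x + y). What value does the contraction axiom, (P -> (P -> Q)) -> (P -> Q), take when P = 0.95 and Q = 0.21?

P -> Q = min(1, 1 − 0.95 + 0.21) = min(1, 0.26) = 0.26
P -> (P -> Q) = min(1, 1 − 0.95 + 0.26) = min(1, 0.31) = 0.31
(P -> (P -> Q)) -> (P -> Q) = min(1, 1 − 0.31 + 0.26) = min(1, 0.95) = 0.95
(The value 0.95 < 1 shows this instance is not satisfied; fails in Ł∞ (the t-norm is not idempotent).)

0.95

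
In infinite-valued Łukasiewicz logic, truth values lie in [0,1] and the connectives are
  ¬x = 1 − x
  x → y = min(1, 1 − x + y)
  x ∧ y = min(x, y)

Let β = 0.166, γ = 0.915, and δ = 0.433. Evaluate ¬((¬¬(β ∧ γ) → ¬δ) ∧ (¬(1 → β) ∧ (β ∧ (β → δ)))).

0.834

β ∧ γ = min(0.166, 0.915) = 0.166
¬(β ∧ γ) = 1 − 0.166 = 0.834
¬¬(β ∧ γ) = 1 − 0.834 = 0.166
¬δ = 1 − 0.433 = 0.567
¬¬(β ∧ γ) → ¬δ = min(1, 1 − 0.166 + 0.567) = min(1, 1.401) = 1.000
1 → β = min(1, 1 − 1.000 + 0.166) = min(1, 0.166) = 0.166
¬(1 → β) = 1 − 0.166 = 0.834
β → δ = min(1, 1 − 0.166 + 0.433) = min(1, 1.267) = 1.000
β ∧ (β → δ) = min(0.166, 1.000) = 0.166
¬(1 → β) ∧ (β ∧ (β → δ)) = min(0.834, 0.166) = 0.166
(¬¬(β ∧ γ) → ¬δ) ∧ (¬(1 → β) ∧ (β ∧ (β → δ))) = min(1.000, 0.166) = 0.166
¬((¬¬(β ∧ γ) → ¬δ) ∧ (¬(1 → β) ∧ (β ∧ (β → δ)))) = 1 − 0.166 = 0.834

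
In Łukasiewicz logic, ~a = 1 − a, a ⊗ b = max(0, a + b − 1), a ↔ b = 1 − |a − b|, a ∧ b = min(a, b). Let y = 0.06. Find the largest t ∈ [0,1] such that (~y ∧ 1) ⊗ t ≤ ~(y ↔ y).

~y = 1 − 0.06 = 0.94
~y ∧ 1 = min(0.94, 1.00) = 0.94
So the left factor is ~y ∧ 1 = 0.94.
y ↔ y = 1 − |0.06 − 0.06| = 1 − 0.00 = 1.00
~(y ↔ y) = 1 − 1.00 = 0.00
So the right-hand bound is ~(y ↔ y) = 0.00.
The residuum of the Łukasiewicz t-norm gives the supremum: min(1, 1 − 0.94 + 0.00).
1 − 0.94 + 0.00 = 0.06, so t = min(1, 0.06) = 0.06.
Check: 0.94 ⊗ 0.06 = max(0, 0.00) = 0.00 ≤ 0.00.

0.06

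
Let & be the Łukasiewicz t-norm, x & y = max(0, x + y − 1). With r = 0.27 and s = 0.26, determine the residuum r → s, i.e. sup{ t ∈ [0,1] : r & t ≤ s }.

0.99

The residuum of the Łukasiewicz t-norm gives the supremum: min(1, 1 − 0.27 + 0.26).
1 − 0.27 + 0.26 = 0.99, so t = min(1, 0.99) = 0.99.
Check: 0.27 & 0.99 = max(0, 0.26) = 0.26 ≤ 0.26.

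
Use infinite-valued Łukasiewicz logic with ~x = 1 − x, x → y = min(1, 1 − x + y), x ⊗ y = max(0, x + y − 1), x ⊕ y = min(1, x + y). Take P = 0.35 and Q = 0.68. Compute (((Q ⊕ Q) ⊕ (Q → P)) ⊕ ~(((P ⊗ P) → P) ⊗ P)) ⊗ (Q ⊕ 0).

Q ⊕ Q = min(1, 0.68 + 0.68) = min(1, 1.36) = 1.00
Q → P = min(1, 1 − 0.68 + 0.35) = min(1, 0.67) = 0.67
(Q ⊕ Q) ⊕ (Q → P) = min(1, 1.00 + 0.67) = min(1, 1.67) = 1.00
P ⊗ P = max(0, 0.35 + 0.35 − 1) = max(0, -0.30) = 0.00
(P ⊗ P) → P = min(1, 1 − 0.00 + 0.35) = min(1, 1.35) = 1.00
((P ⊗ P) → P) ⊗ P = max(0, 1.00 + 0.35 − 1) = max(0, 0.35) = 0.35
~(((P ⊗ P) → P) ⊗ P) = 1 − 0.35 = 0.65
((Q ⊕ Q) ⊕ (Q → P)) ⊕ ~(((P ⊗ P) → P) ⊗ P) = min(1, 1.00 + 0.65) = min(1, 1.65) = 1.00
Q ⊕ 0 = min(1, 0.68 + 0.00) = min(1, 0.68) = 0.68
(((Q ⊕ Q) ⊕ (Q → P)) ⊕ ~(((P ⊗ P) → P) ⊗ P)) ⊗ (Q ⊕ 0) = max(0, 1.00 + 0.68 − 1) = max(0, 0.68) = 0.68

0.68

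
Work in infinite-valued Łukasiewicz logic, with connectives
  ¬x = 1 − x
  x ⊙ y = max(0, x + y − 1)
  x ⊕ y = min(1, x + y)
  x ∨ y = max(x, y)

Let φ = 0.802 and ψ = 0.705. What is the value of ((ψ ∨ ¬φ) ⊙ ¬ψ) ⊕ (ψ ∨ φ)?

0.802

¬φ = 1 − 0.802 = 0.198
ψ ∨ ¬φ = max(0.705, 0.198) = 0.705
¬ψ = 1 − 0.705 = 0.295
(ψ ∨ ¬φ) ⊙ ¬ψ = max(0, 0.705 + 0.295 − 1) = max(0, 0.000) = 0.000
ψ ∨ φ = max(0.705, 0.802) = 0.802
((ψ ∨ ¬φ) ⊙ ¬ψ) ⊕ (ψ ∨ φ) = min(1, 0.000 + 0.802) = min(1, 0.802) = 0.802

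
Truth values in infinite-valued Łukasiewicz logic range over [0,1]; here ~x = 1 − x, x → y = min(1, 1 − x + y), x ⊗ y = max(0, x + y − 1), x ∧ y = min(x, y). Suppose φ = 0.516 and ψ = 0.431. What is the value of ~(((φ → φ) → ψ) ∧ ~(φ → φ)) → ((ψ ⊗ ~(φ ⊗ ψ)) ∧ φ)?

φ → φ = min(1, 1 − 0.516 + 0.516) = min(1, 1.000) = 1.000
(φ → φ) → ψ = min(1, 1 − 1.000 + 0.431) = min(1, 0.431) = 0.431
~(φ → φ) = 1 − 1.000 = 0.000
((φ → φ) → ψ) ∧ ~(φ → φ) = min(0.431, 0.000) = 0.000
~(((φ → φ) → ψ) ∧ ~(φ → φ)) = 1 − 0.000 = 1.000
φ ⊗ ψ = max(0, 0.516 + 0.431 − 1) = max(0, -0.053) = 0.000
~(φ ⊗ ψ) = 1 − 0.000 = 1.000
ψ ⊗ ~(φ ⊗ ψ) = max(0, 0.431 + 1.000 − 1) = max(0, 0.431) = 0.431
(ψ ⊗ ~(φ ⊗ ψ)) ∧ φ = min(0.431, 0.516) = 0.431
~(((φ → φ) → ψ) ∧ ~(φ → φ)) → ((ψ ⊗ ~(φ ⊗ ψ)) ∧ φ) = min(1, 1 − 1.000 + 0.431) = min(1, 0.431) = 0.431

0.431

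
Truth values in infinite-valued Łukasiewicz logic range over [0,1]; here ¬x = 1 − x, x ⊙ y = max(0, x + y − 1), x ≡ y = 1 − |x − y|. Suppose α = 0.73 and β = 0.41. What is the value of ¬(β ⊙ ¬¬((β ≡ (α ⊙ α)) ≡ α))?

α ⊙ α = max(0, 0.73 + 0.73 − 1) = max(0, 0.46) = 0.46
β ≡ (α ⊙ α) = 1 − |0.41 − 0.46| = 1 − 0.05 = 0.95
(β ≡ (α ⊙ α)) ≡ α = 1 − |0.95 − 0.73| = 1 − 0.22 = 0.78
¬((β ≡ (α ⊙ α)) ≡ α) = 1 − 0.78 = 0.22
¬¬((β ≡ (α ⊙ α)) ≡ α) = 1 − 0.22 = 0.78
β ⊙ ¬¬((β ≡ (α ⊙ α)) ≡ α) = max(0, 0.41 + 0.78 − 1) = max(0, 0.19) = 0.19
¬(β ⊙ ¬¬((β ≡ (α ⊙ α)) ≡ α)) = 1 − 0.19 = 0.81

0.81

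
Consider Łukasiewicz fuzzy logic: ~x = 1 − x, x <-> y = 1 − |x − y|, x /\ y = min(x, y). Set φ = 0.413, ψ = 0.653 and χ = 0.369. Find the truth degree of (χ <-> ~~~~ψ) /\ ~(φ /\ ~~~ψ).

~ψ = 1 − 0.653 = 0.347
~~ψ = 1 − 0.347 = 0.653
~~~ψ = 1 − 0.653 = 0.347
~~~~ψ = 1 − 0.347 = 0.653
χ <-> ~~~~ψ = 1 − |0.369 − 0.653| = 1 − 0.284 = 0.716
φ /\ ~~~ψ = min(0.413, 0.347) = 0.347
~(φ /\ ~~~ψ) = 1 − 0.347 = 0.653
(χ <-> ~~~~ψ) /\ ~(φ /\ ~~~ψ) = min(0.716, 0.653) = 0.653

0.653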